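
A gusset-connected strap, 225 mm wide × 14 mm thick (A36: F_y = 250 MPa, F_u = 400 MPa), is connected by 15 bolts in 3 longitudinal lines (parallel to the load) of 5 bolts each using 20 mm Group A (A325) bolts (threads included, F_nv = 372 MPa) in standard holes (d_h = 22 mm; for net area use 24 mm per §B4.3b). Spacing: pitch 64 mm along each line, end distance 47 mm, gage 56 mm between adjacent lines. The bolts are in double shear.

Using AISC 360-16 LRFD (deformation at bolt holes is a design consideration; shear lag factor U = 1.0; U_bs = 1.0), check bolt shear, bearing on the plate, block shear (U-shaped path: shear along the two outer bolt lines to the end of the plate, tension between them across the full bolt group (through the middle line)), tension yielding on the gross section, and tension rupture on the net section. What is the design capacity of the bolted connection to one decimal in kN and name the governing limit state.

642.6 kN (net-section rupture governs)

Bolt shear: A_b = π(20)²/4 = 314.16 mm². φR_n = 0.75 × 372 × 314.16 × 15 × 2 = 2629.5 kN.
Bearing (14 mm plate, F_u = 400 MPa): end bolts L_c = 47 − 22/2 = 36, R_n = min(1.2×36×14×400, 2.4×20×14×400) = 241.92 kN/bolt; interior L_c = 64 − 22 = 42, R_n = 268.8 kN/bolt. φR_n = 0.75 × (3×241.92 + 12×268.8) = 2963.5 kN.
Block shear: shear path 2×[47+4×64] = 2×303 mm, A_gv = 8484, A_nv = 2×(303 − 4.5×24)×14 = 5460 mm²; tension across gage: (112 − 2×24)×14 = 896 mm². R_n = min(0.6×400×5460, 0.6×250×8484) + 1.0×400×896 = min(1310.4, 1272.6) + 358.4 = 1631 kN. φR_n = 0.75 × 1631 = 1223.3 kN.
Tension yield (gross): A_g = 225×14 = 3150 mm². φR_n = 0.90 × 250 × 3150 = 708.8 kN.
Tension rupture (net): A_n = (225 − 3×24)×14 = 2142 mm² (U = 1.0, A_e = A_n). φR_n = 0.75 × 400 × 2142 = 642.6 kN.
Governing: min(2629.5, 2963.5, 1223.3, 708.8, 642.6) = 642.6 kN → net-section rupture.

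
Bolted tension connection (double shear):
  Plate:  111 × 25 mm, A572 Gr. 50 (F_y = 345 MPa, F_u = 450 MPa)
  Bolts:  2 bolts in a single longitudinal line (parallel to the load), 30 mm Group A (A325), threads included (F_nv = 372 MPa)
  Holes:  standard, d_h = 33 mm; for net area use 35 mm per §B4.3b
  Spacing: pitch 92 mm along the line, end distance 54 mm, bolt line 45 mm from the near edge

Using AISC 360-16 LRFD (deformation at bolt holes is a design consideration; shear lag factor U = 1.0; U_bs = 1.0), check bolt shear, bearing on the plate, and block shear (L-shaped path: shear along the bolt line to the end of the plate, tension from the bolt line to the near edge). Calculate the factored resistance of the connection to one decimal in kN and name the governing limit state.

Bolt shear: A_b = π(30)²/4 = 706.86 mm². φR_n = 0.75 × 372 × 706.86 × 2 × 2 = 788.9 kN.
Bearing (25 mm plate, F_u = 450 MPa): end bolts L_c = 54 − 33/2 = 37.5, R_n = min(1.2×37.5×25×450, 2.4×30×25×450) = 506.25 kN/bolt; interior L_c = 92 − 33 = 59, R_n = 796.5 kN/bolt. φR_n = 0.75 × (1×506.25 + 1×796.5) = 977.1 kN.
Block shear: shear path 1×[54+1×92] = 1×146 mm, A_gv = 3650, A_nv = 1×(146 − 1.5×35)×25 = 2337.5 mm²; tension to near edge: (45 − 0.5×35)×25 = 687.5 mm². R_n = min(0.6×450×2337.5, 0.6×345×3650) + 1.0×450×687.5 = min(631.13, 755.55) + 309.38 = 940.51 kN. φR_n = 0.75 × 940.51 = 705.4 kN.
Governing: min(788.9, 977.1, 705.4) = 705.4 kN → block shear.

705.4 kN (block shear governs)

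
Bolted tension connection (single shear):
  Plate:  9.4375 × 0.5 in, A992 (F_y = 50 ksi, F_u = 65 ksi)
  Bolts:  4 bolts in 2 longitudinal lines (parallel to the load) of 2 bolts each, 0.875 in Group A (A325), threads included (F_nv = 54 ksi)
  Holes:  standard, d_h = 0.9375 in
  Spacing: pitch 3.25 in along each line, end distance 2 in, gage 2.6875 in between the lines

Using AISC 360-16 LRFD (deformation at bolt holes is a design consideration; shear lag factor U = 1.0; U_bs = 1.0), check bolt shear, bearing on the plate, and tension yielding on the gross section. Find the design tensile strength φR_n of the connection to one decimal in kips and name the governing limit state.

97.4 kips (bolt shear governs)

Bolt shear: A_b = π(0.875)²/4 = 0.60132 in². φR_n = 0.75 × 54 × 0.60132 × 4 × 1 = 97.4 kips.
Bearing (0.5 in plate, F_u = 65 ksi): end bolts L_c = 2 − 0.9375/2 = 1.53125, R_n = min(1.2×1.53125×0.5×65, 2.4×0.875×0.5×65) = 59.719 kips/bolt; interior L_c = 3.25 − 0.9375 = 2.3125, R_n = 68.25 kips/bolt. φR_n = 0.75 × (2×59.719 + 2×68.25) = 192.0 kips.
Tension yield (gross): A_g = 9.4375×0.5 = 4.7188 in². φR_n = 0.90 × 50 × 4.7188 = 212.3 kips.
Governing: min(97.4, 192.0, 212.3) = 97.4 kips → bolt shear.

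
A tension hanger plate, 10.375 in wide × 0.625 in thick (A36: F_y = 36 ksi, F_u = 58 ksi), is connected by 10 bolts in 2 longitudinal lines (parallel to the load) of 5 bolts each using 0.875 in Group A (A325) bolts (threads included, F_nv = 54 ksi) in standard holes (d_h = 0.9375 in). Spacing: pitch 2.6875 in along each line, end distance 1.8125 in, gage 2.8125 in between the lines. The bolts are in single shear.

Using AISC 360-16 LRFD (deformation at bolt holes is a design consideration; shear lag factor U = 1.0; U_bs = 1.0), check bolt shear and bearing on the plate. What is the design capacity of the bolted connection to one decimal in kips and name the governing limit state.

Bolt shear: A_b = π(0.875)²/4 = 0.60132 in². φR_n = 0.75 × 54 × 0.60132 × 10 × 1 = 243.5 kips.
Bearing (0.625 in plate, F_u = 58 ksi): end bolts L_c = 1.8125 − 0.9375/2 = 1.34375, R_n = min(1.2×1.34375×0.625×58, 2.4×0.875×0.625×58) = 58.453 kips/bolt; interior L_c = 2.6875 − 0.9375 = 1.75, R_n = 76.125 kips/bolt. φR_n = 0.75 × (2×58.453 + 8×76.125) = 544.4 kips.
Governing: min(243.5, 544.4) = 243.5 kips → bolt shear.

243.5 kips (bolt shear governs)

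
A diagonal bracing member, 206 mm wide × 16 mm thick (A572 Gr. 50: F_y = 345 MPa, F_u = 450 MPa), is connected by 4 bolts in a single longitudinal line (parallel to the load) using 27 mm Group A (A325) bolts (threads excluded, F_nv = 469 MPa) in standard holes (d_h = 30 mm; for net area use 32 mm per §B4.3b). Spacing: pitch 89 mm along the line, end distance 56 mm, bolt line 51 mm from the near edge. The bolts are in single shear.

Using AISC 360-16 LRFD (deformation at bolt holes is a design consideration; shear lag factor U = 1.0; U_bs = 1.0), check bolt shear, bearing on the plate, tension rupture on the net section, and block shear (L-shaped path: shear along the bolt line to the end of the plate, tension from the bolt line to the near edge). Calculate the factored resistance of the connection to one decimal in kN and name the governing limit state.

805.6 kN (bolt shear governs)

Bolt shear: A_b = π(27)²/4 = 572.56 mm². φR_n = 0.75 × 469 × 572.56 × 4 × 1 = 805.6 kN.
Bearing (16 mm plate, F_u = 450 MPa): end bolts L_c = 56 − 30/2 = 41, R_n = min(1.2×41×16×450, 2.4×27×16×450) = 354.24 kN/bolt; interior L_c = 89 − 30 = 59, R_n = 466.56 kN/bolt. φR_n = 0.75 × (1×354.24 + 3×466.56) = 1315.4 kN.
Tension rupture (net): A_n = (206 − 1×32)×16 = 2784 mm² (U = 1.0, A_e = A_n). φR_n = 0.75 × 450 × 2784 = 939.6 kN.
Block shear: shear path 1×[56+3×89] = 1×323 mm, A_gv = 5168, A_nv = 1×(323 − 3.5×32)×16 = 3376 mm²; tension to near edge: (51 − 0.5×32)×16 = 560 mm². R_n = min(0.6×450×3376, 0.6×345×5168) + 1.0×450×560 = min(911.52, 1069.8) + 252 = 1163.5 kN. φR_n = 0.75 × 1163.5 = 872.6 kN.
Governing: min(805.6, 1315.4, 939.6, 872.6) = 805.6 kN → bolt shear.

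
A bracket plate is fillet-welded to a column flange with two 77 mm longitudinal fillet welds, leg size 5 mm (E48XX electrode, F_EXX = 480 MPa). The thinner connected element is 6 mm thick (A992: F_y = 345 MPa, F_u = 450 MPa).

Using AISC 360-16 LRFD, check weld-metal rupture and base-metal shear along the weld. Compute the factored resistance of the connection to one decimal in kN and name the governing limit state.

117.6 kN (weld metal governs)

Weld metal: throat = 0.707×5 = 3.535 mm, L = 2×77 = 154 mm. φR_n = 0.75 × 0.6 × 480 × 3.535 × 154 = 117.6 kN.
Base metal shear (6 mm plate): yield φR_n = 1.0×0.6×345×6×154 = 191.3 kN; rupture φR_n = 0.75×0.6×450×6×154 = 187.1 kN; take 187.1 kN (rupture).
Governing: min(117.6, 187.1) = 117.6 kN → weld metal.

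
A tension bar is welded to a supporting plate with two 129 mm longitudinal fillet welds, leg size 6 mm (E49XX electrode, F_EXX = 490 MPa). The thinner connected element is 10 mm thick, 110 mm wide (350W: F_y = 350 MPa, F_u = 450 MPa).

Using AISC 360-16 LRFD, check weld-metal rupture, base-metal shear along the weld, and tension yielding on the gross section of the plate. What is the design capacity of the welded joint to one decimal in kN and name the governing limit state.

Weld metal: throat = 0.707×6 = 4.242 mm, L = 2×129 = 258 mm. φR_n = 0.75 × 0.6 × 490 × 4.242 × 258 = 241.3 kN.
Base metal shear (10 mm plate): yield φR_n = 1.0×0.6×350×10×258 = 541.8 kN; rupture φR_n = 0.75×0.6×450×10×258 = 522.5 kN; take 522.5 kN (rupture).
Tension yield (gross): A_g = 110×10 = 1100 mm². φR_n = 0.90 × 350 × 1100 = 346.5 kN.
Governing: min(241.3, 522.5, 346.5) = 241.3 kN → weld metal.

241.3 kN (weld metal governs)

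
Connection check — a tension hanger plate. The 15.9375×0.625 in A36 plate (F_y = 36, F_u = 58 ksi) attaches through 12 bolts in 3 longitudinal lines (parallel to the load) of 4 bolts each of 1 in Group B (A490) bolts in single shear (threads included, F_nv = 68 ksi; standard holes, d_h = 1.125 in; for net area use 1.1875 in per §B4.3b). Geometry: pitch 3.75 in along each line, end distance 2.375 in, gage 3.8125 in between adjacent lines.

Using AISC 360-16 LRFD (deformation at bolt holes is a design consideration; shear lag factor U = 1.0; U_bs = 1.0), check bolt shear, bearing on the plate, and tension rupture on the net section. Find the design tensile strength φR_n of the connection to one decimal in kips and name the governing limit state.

Bolt shear: A_b = π(1)²/4 = 0.7854 in². φR_n = 0.75 × 68 × 0.7854 × 12 × 1 = 480.7 kips.
Bearing (0.625 in plate, F_u = 58 ksi): end bolts L_c = 2.375 − 1.125/2 = 1.8125, R_n = min(1.2×1.8125×0.625×58, 2.4×1×0.625×58) = 78.844 kips/bolt; interior L_c = 3.75 − 1.125 = 2.625, R_n = 87 kips/bolt. φR_n = 0.75 × (3×78.844 + 9×87) = 764.6 kips.
Tension rupture (net): A_n = (15.9375 − 3×1.1875)×0.625 = 7.7344 in² (U = 1.0, A_e = A_n). φR_n = 0.75 × 58 × 7.7344 = 336.4 kips.
Governing: min(480.7, 764.6, 336.4) = 336.4 kips → net-section rupture.

336.4 kips (net-section rupture governs)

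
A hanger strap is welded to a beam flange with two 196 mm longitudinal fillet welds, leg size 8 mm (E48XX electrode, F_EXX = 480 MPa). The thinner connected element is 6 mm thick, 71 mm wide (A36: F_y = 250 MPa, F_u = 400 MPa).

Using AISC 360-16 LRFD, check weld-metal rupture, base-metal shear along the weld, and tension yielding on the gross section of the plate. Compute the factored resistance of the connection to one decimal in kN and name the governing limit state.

95.9 kN (gross-section yield governs)

Weld metal: throat = 0.707×8 = 5.656 mm, L = 2×196 = 392 mm. φR_n = 0.75 × 0.6 × 480 × 5.656 × 392 = 478.9 kN.
Base metal shear (6 mm plate): yield φR_n = 1.0×0.6×250×6×392 = 352.8 kN; rupture φR_n = 0.75×0.6×400×6×392 = 423.4 kN; take 352.8 kN (yield).
Tension yield (gross): A_g = 71×6 = 426 mm². φR_n = 0.90 × 250 × 426 = 95.9 kN.
Governing: min(478.9, 352.8, 95.9) = 95.9 kN → gross-section yield.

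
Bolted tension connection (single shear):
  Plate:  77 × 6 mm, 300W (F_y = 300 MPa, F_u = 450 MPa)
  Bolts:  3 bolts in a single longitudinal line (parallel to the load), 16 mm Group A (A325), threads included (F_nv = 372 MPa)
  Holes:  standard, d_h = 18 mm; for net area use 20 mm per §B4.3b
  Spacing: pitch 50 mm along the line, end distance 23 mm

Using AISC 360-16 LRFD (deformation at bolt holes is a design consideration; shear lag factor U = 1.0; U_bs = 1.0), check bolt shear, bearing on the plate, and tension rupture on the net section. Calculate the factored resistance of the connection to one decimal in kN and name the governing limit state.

Bolt shear: A_b = π(16)²/4 = 201.06 mm². φR_n = 0.75 × 372 × 201.06 × 3 × 1 = 168.3 kN.
Bearing (6 mm plate, F_u = 450 MPa): end bolts L_c = 23 − 18/2 = 14, R_n = min(1.2×14×6×450, 2.4×16×6×450) = 45.36 kN/bolt; interior L_c = 50 − 18 = 32, R_n = 103.68 kN/bolt. φR_n = 0.75 × (1×45.36 + 2×103.68) = 189.5 kN.
Tension rupture (net): A_n = (77 − 1×20)×6 = 342 mm² (U = 1.0, A_e = A_n). φR_n = 0.75 × 450 × 342 = 115.4 kN.
Governing: min(168.3, 189.5, 115.4) = 115.4 kN → net-section rupture.

115.4 kN (net-section rupture governs)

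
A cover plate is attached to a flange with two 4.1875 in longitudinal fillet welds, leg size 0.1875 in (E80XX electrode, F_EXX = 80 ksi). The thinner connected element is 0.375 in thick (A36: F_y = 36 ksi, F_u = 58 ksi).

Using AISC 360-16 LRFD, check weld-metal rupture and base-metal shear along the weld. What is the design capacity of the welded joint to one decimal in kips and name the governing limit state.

40.0 kips (weld metal governs)

Weld metal: throat = 0.707×0.1875 = 0.13256 in, L = 2×4.1875 = 8.375 in. φR_n = 0.75 × 0.6 × 80 × 0.13256 × 8.375 = 40.0 kips.
Base metal shear (0.375 in plate): yield φR_n = 1.0×0.6×36×0.375×8.375 = 67.8 kips; rupture φR_n = 0.75×0.6×58×0.375×8.375 = 82.0 kips; take 67.8 kips (yield).
Governing: min(40.0, 67.8) = 40.0 kips → weld metal.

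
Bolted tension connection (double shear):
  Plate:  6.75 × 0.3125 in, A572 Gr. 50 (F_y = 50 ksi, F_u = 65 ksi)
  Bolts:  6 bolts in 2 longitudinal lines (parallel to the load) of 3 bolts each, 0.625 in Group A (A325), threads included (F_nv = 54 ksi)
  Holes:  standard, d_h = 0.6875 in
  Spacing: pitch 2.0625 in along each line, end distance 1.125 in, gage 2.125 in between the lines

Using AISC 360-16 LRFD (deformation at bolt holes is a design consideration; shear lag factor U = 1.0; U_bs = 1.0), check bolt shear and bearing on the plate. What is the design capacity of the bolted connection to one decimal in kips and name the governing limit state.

Bolt shear: A_b = π(0.625)²/4 = 0.3068 in². φR_n = 0.75 × 54 × 0.3068 × 6 × 2 = 149.1 kips.
Bearing (0.3125 in plate, F_u = 65 ksi): end bolts L_c = 1.125 − 0.6875/2 = 0.78125, R_n = min(1.2×0.78125×0.3125×65, 2.4×0.625×0.3125×65) = 19.043 kips/bolt; interior L_c = 2.0625 − 0.6875 = 1.375, R_n = 30.469 kips/bolt. φR_n = 0.75 × (2×19.043 + 4×30.469) = 120.0 kips.
Governing: min(149.1, 120.0) = 120.0 kips → bearing.

120.0 kips (bearing governs)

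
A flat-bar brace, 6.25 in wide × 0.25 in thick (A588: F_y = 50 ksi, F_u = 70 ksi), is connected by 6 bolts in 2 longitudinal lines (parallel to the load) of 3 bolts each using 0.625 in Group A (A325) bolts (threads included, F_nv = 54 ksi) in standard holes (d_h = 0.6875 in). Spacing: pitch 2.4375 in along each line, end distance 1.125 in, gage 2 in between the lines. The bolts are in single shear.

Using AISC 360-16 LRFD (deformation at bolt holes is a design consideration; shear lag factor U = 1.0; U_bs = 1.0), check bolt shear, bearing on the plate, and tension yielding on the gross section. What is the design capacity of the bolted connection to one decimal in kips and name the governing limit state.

Bolt shear: A_b = π(0.625)²/4 = 0.3068 in². φR_n = 0.75 × 54 × 0.3068 × 6 × 1 = 74.6 kips.
Bearing (0.25 in plate, F_u = 70 ksi): end bolts L_c = 1.125 − 0.6875/2 = 0.78125, R_n = min(1.2×0.78125×0.25×70, 2.4×0.625×0.25×70) = 16.406 kips/bolt; interior L_c = 2.4375 − 0.6875 = 1.75, R_n = 26.25 kips/bolt. φR_n = 0.75 × (2×16.406 + 4×26.25) = 103.4 kips.
Tension yield (gross): A_g = 6.25×0.25 = 1.5625 in². φR_n = 0.90 × 50 × 1.5625 = 70.3 kips.
Governing: min(74.6, 103.4, 70.3) = 70.3 kips → gross-section yield.

70.3 kips (gross-section yield governs)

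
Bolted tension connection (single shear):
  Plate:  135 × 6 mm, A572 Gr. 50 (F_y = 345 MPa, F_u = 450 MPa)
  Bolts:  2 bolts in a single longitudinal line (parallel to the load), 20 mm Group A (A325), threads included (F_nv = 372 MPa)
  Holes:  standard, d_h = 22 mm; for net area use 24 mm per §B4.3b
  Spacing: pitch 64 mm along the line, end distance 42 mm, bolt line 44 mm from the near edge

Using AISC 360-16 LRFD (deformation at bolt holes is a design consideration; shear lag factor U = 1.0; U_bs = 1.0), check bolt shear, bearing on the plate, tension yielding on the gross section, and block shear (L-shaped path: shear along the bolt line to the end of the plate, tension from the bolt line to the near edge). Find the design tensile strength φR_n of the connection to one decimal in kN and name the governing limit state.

Bolt shear: A_b = π(20)²/4 = 314.16 mm². φR_n = 0.75 × 372 × 314.16 × 2 × 1 = 175.3 kN.
Bearing (6 mm plate, F_u = 450 MPa): end bolts L_c = 42 − 22/2 = 31, R_n = min(1.2×31×6×450, 2.4×20×6×450) = 100.44 kN/bolt; interior L_c = 64 − 22 = 42, R_n = 129.6 kN/bolt. φR_n = 0.75 × (1×100.44 + 1×129.6) = 172.5 kN.
Tension yield (gross): A_g = 135×6 = 810 mm². φR_n = 0.90 × 345 × 810 = 251.5 kN.
Block shear: shear path 1×[42+1×64] = 1×106 mm, A_gv = 636, A_nv = 1×(106 − 1.5×24)×6 = 420 mm²; tension to near edge: (44 − 0.5×24)×6 = 192 mm². R_n = min(0.6×450×420, 0.6×345×636) + 1.0×450×192 = min(113.4, 131.65) + 86.4 = 199.8 kN. φR_n = 0.75 × 199.8 = 149.9 kN.
Governing: min(175.3, 172.5, 251.5, 149.9) = 149.9 kN → block shear.

149.9 kN (block shear governs)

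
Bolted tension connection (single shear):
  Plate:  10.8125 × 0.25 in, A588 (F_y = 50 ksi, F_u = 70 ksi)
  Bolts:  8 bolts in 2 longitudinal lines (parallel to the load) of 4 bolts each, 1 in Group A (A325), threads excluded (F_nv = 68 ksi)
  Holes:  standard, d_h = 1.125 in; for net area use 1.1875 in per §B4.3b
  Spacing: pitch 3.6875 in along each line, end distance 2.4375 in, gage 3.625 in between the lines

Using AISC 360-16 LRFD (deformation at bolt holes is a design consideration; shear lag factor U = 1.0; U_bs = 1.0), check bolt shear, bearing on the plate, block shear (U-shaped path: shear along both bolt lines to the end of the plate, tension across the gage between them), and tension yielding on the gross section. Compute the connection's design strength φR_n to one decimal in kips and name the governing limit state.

121.6 kips (gross-section yield governs)

Bolt shear: A_b = π(1)²/4 = 0.7854 in². φR_n = 0.75 × 68 × 0.7854 × 8 × 1 = 320.4 kips.
Bearing (0.25 in plate, F_u = 70 ksi): end bolts L_c = 2.4375 − 1.125/2 = 1.875, R_n = min(1.2×1.875×0.25×70, 2.4×1×0.25×70) = 39.375 kips/bolt; interior L_c = 3.6875 − 1.125 = 2.5625, R_n = 42 kips/bolt. φR_n = 0.75 × (2×39.375 + 6×42) = 248.1 kips.
Block shear: shear path 2×[2.4375+3×3.6875] = 2×13.5 in, A_gv = 6.75, A_nv = 2×(13.5 − 3.5×1.1875)×0.25 = 4.6719 in²; tension across gage: (3.625 − 1×1.1875)×0.25 = 0.60938 in². R_n = min(0.6×70×4.6719, 0.6×50×6.75) + 1.0×70×0.60938 = min(196.22, 202.5) + 42.657 = 238.88 kips. φR_n = 0.75 × 238.88 = 179.2 kips.
Tension yield (gross): A_g = 10.8125×0.25 = 2.7031 in². φR_n = 0.90 × 50 × 2.7031 = 121.6 kips.
Governing: min(320.4, 248.1, 179.2, 121.6) = 121.6 kips → gross-section yield.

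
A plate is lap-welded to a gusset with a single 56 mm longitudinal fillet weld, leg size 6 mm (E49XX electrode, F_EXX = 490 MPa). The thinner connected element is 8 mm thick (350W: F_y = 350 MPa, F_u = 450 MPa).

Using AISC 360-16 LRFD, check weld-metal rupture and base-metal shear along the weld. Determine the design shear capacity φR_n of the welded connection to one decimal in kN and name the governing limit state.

52.4 kN (weld metal governs)

Weld metal: throat = 0.707×6 = 4.242 mm, L = 56 mm. φR_n = 0.75 × 0.6 × 490 × 4.242 × 56 = 52.4 kN.
Base metal shear (8 mm plate): yield φR_n = 1.0×0.6×350×8×56 = 94.1 kN; rupture φR_n = 0.75×0.6×450×8×56 = 90.7 kN; take 90.7 kN (rupture).
Governing: min(52.4, 90.7) = 52.4 kN → weld metal.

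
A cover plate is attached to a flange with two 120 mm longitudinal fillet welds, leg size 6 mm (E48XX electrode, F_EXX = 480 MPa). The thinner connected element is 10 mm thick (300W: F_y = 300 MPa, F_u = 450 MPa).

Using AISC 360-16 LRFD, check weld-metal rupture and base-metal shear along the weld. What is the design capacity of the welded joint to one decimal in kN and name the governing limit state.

Weld metal: throat = 0.707×6 = 4.242 mm, L = 2×120 = 240 mm. φR_n = 0.75 × 0.6 × 480 × 4.242 × 240 = 219.9 kN.
Base metal shear (10 mm plate): yield φR_n = 1.0×0.6×300×10×240 = 432.0 kN; rupture φR_n = 0.75×0.6×450×10×240 = 486.0 kN; take 432.0 kN (yield).
Governing: min(219.9, 432.0) = 219.9 kN → weld metal.

219.9 kN (weld metal governs)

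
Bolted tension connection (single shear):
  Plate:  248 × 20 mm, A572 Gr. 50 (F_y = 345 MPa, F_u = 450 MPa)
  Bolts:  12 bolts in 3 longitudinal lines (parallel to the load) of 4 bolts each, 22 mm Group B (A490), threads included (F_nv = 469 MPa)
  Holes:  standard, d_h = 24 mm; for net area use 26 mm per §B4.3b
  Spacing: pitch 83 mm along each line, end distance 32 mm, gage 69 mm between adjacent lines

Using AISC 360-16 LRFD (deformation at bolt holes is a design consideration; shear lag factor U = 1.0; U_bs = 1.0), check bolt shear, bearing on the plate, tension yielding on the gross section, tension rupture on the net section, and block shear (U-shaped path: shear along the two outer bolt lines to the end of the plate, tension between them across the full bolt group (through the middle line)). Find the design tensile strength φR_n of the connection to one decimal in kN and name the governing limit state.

Bolt shear: A_b = π(22)²/4 = 380.13 mm². φR_n = 0.75 × 469 × 380.13 × 12 × 1 = 1604.5 kN.
Bearing (20 mm plate, F_u = 450 MPa): end bolts L_c = 32 − 24/2 = 20, R_n = min(1.2×20×20×450, 2.4×22×20×450) = 216 kN/bolt; interior L_c = 83 − 24 = 59, R_n = 475.2 kN/bolt. φR_n = 0.75 × (3×216 + 9×475.2) = 3693.6 kN.
Tension yield (gross): A_g = 248×20 = 4960 mm². φR_n = 0.90 × 345 × 4960 = 1540.1 kN.
Tension rupture (net): A_n = (248 − 3×26)×20 = 3400 mm² (U = 1.0, A_e = A_n). φR_n = 0.75 × 450 × 3400 = 1147.5 kN.
Block shear: shear path 2×[32+3×83] = 2×281 mm, A_gv = 11240, A_nv = 2×(281 − 3.5×26)×20 = 7600 mm²; tension across gage: (138 − 2×26)×20 = 1720 mm². R_n = min(0.6×450×7600, 0.6×345×11240) + 1.0×450×1720 = min(2052, 2326.7) + 774 = 2826 kN. φR_n = 0.75 × 2826 = 2119.5 kN.
Governing: min(1604.5, 3693.6, 1540.1, 1147.5, 2119.5) = 1147.5 kN → net-section rupture.

1147.5 kN (net-section rupture governs)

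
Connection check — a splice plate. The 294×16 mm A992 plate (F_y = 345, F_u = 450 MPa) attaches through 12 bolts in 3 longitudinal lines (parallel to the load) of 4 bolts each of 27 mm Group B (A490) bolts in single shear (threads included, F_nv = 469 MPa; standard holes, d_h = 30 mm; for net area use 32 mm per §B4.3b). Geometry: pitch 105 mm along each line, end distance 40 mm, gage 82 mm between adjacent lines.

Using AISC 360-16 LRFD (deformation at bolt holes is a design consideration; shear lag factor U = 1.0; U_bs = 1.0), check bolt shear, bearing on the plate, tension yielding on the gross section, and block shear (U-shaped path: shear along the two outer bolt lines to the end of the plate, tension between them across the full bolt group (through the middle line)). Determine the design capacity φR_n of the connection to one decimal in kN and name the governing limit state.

1460.6 kN (gross-section yield governs)

Bolt shear: A_b = π(27)²/4 = 572.56 mm². φR_n = 0.75 × 469 × 572.56 × 12 × 1 = 2416.8 kN.
Bearing (16 mm plate, F_u = 450 MPa): end bolts L_c = 40 − 30/2 = 25, R_n = min(1.2×25×16×450, 2.4×27×16×450) = 216 kN/bolt; interior L_c = 105 − 30 = 75, R_n = 466.56 kN/bolt. φR_n = 0.75 × (3×216 + 9×466.56) = 3635.3 kN.
Tension yield (gross): A_g = 294×16 = 4704 mm². φR_n = 0.90 × 345 × 4704 = 1460.6 kN.
Block shear: shear path 2×[40+3×105] = 2×355 mm, A_gv = 11360, A_nv = 2×(355 − 3.5×32)×16 = 7776 mm²; tension across gage: (164 − 2×32)×16 = 1600 mm². R_n = min(0.6×450×7776, 0.6×345×11360) + 1.0×450×1600 = min(2099.5, 2351.5) + 720 = 2819.5 kN. φR_n = 0.75 × 2819.5 = 2114.6 kN.
Governing: min(2416.8, 3635.3, 1460.6, 2114.6) = 1460.6 kN → gross-section yield.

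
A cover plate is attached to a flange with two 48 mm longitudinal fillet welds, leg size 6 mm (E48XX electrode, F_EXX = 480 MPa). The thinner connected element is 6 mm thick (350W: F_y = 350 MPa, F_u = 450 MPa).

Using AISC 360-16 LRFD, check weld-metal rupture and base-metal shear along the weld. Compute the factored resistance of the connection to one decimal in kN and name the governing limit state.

88.0 kN (weld metal governs)

Weld metal: throat = 0.707×6 = 4.242 mm, L = 2×48 = 96 mm. φR_n = 0.75 × 0.6 × 480 × 4.242 × 96 = 88.0 kN.
Base metal shear (6 mm plate): yield φR_n = 1.0×0.6×350×6×96 = 121.0 kN; rupture φR_n = 0.75×0.6×450×6×96 = 116.6 kN; take 116.6 kN (rupture).
Governing: min(88.0, 116.6) = 88.0 kN → weld metal.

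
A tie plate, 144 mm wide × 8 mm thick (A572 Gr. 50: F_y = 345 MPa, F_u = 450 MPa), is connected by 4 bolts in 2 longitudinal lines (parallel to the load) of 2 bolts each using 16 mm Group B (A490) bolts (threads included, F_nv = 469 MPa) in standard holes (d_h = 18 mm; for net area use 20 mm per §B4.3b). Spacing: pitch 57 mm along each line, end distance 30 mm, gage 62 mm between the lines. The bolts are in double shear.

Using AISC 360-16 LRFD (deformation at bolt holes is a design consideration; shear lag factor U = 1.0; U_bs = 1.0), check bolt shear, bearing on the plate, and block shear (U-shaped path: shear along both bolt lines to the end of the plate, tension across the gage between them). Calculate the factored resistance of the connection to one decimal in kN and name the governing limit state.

Bolt shear: A_b = π(16)²/4 = 201.06 mm². φR_n = 0.75 × 469 × 201.06 × 4 × 2 = 565.8 kN.
Bearing (8 mm plate, F_u = 450 MPa): end bolts L_c = 30 − 18/2 = 21, R_n = min(1.2×21×8×450, 2.4×16×8×450) = 90.72 kN/bolt; interior L_c = 57 − 18 = 39, R_n = 138.24 kN/bolt. φR_n = 0.75 × (2×90.72 + 2×138.24) = 343.4 kN.
Block shear: shear path 2×[30+1×57] = 2×87 mm, A_gv = 1392, A_nv = 2×(87 − 1.5×20)×8 = 912 mm²; tension across gage: (62 − 1×20)×8 = 336 mm². R_n = min(0.6×450×912, 0.6×345×1392) + 1.0×450×336 = min(246.24, 288.14) + 151.2 = 397.44 kN. φR_n = 0.75 × 397.44 = 298.1 kN.
Governing: min(565.8, 343.4, 298.1) = 298.1 kN → block shear.

298.1 kN (block shear governs)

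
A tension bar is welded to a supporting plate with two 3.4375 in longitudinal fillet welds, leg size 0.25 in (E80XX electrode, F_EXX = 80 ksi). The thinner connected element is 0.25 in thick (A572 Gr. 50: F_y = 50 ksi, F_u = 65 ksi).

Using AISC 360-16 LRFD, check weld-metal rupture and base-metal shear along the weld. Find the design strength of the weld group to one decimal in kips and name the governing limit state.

Weld metal: throat = 0.707×0.25 = 0.17675 in, L = 2×3.4375 = 6.875 in. φR_n = 0.75 × 0.6 × 80 × 0.17675 × 6.875 = 43.7 kips.
Base metal shear (0.25 in plate): yield φR_n = 1.0×0.6×50×0.25×6.875 = 51.6 kips; rupture φR_n = 0.75×0.6×65×0.25×6.875 = 50.3 kips; take 50.3 kips (rupture).
Governing: min(43.7, 50.3) = 43.7 kips → weld metal.

43.7 kips (weld metal governs)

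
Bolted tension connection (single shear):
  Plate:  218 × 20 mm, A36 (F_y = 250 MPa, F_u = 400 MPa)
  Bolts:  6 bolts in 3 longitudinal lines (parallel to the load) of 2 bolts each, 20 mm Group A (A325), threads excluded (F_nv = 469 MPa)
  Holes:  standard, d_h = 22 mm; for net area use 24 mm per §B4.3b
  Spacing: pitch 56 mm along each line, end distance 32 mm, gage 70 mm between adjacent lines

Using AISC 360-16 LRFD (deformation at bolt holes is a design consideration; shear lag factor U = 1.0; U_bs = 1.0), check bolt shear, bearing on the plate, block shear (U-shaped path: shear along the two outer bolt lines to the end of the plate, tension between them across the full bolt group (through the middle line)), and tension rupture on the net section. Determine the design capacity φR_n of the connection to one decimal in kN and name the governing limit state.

663.0 kN (bolt shear governs)

Bolt shear: A_b = π(20)²/4 = 314.16 mm². φR_n = 0.75 × 469 × 314.16 × 6 × 1 = 663.0 kN.
Bearing (20 mm plate, F_u = 400 MPa): end bolts L_c = 32 − 22/2 = 21, R_n = min(1.2×21×20×400, 2.4×20×20×400) = 201.6 kN/bolt; interior L_c = 56 − 22 = 34, R_n = 326.4 kN/bolt. φR_n = 0.75 × (3×201.6 + 3×326.4) = 1188.0 kN.
Block shear: shear path 2×[32+1×56] = 2×88 mm, A_gv = 3520, A_nv = 2×(88 − 1.5×24)×20 = 2080 mm²; tension across gage: (140 − 2×24)×20 = 1840 mm². R_n = min(0.6×400×2080, 0.6×250×3520) + 1.0×400×1840 = min(499.2, 528) + 736 = 1235.2 kN. φR_n = 0.75 × 1235.2 = 926.4 kN.
Tension rupture (net): A_n = (218 − 3×24)×20 = 2920 mm² (U = 1.0, A_e = A_n). φR_n = 0.75 × 400 × 2920 = 876.0 kN.
Governing: min(663.0, 1188.0, 926.4, 876.0) = 663.0 kN → bolt shear.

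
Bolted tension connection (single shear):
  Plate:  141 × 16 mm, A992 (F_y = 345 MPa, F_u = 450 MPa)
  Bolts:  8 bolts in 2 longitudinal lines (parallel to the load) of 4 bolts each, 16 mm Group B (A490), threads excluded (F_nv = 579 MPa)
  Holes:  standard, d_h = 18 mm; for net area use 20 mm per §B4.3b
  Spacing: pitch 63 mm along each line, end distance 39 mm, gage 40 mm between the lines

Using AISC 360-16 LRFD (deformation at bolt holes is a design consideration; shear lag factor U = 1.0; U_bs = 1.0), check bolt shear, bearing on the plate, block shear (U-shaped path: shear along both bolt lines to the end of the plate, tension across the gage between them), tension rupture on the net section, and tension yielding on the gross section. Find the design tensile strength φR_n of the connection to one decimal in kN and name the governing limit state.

545.4 kN (net-section rupture governs)

Bolt shear: A_b = π(16)²/4 = 201.06 mm². φR_n = 0.75 × 579 × 201.06 × 8 × 1 = 698.5 kN.
Bearing (16 mm plate, F_u = 450 MPa): end bolts L_c = 39 − 18/2 = 30, R_n = min(1.2×30×16×450, 2.4×16×16×450) = 259.2 kN/bolt; interior L_c = 63 − 18 = 45, R_n = 276.48 kN/bolt. φR_n = 0.75 × (2×259.2 + 6×276.48) = 1633.0 kN.
Block shear: shear path 2×[39+3×63] = 2×228 mm, A_gv = 7296, A_nv = 2×(228 − 3.5×20)×16 = 5056 mm²; tension across gage: (40 − 1×20)×16 = 320 mm². R_n = min(0.6×450×5056, 0.6×345×7296) + 1.0×450×320 = min(1365.1, 1510.3) + 144 = 1509.1 kN. φR_n = 0.75 × 1509.1 = 1131.8 kN.
Tension rupture (net): A_n = (141 − 2×20)×16 = 1616 mm² (U = 1.0, A_e = A_n). φR_n = 0.75 × 450 × 1616 = 545.4 kN.
Tension yield (gross): A_g = 141×16 = 2256 mm². φR_n = 0.90 × 345 × 2256 = 700.5 kN.
Governing: min(698.5, 1633.0, 1131.8, 545.4, 700.5) = 545.4 kN → net-section rupture.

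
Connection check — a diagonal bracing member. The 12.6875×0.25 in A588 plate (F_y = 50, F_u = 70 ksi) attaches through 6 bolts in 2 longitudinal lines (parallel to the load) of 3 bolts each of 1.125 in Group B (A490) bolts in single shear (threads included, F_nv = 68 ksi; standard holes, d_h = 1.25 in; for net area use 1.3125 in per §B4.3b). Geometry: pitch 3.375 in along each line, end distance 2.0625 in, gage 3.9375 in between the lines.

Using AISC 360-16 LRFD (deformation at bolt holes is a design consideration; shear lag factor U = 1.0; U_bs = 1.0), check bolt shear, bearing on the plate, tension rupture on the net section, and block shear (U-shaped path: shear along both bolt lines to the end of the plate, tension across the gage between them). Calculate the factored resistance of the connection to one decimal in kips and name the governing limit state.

Bolt shear: A_b = π(1.125)²/4 = 0.99402 in². φR_n = 0.75 × 68 × 0.99402 × 6 × 1 = 304.2 kips.
Bearing (0.25 in plate, F_u = 70 ksi): end bolts L_c = 2.0625 − 1.25/2 = 1.4375, R_n = min(1.2×1.4375×0.25×70, 2.4×1.125×0.25×70) = 30.188 kips/bolt; interior L_c = 3.375 − 1.25 = 2.125, R_n = 44.625 kips/bolt. φR_n = 0.75 × (2×30.188 + 4×44.625) = 179.2 kips.
Tension rupture (net): A_n = (12.6875 − 2×1.3125)×0.25 = 2.5156 in² (U = 1.0, A_e = A_n). φR_n = 0.75 × 70 × 2.5156 = 132.1 kips.
Block shear: shear path 2×[2.0625+2×3.375] = 2×8.8125 in, A_gv = 4.4063, A_nv = 2×(8.8125 − 2.5×1.3125)×0.25 = 2.7656 in²; tension across gage: (3.9375 − 1×1.3125)×0.25 = 0.65625 in². R_n = min(0.6×70×2.7656, 0.6×50×4.4063) + 1.0×70×0.65625 = min(116.16, 132.19) + 45.938 = 162.1 kips. φR_n = 0.75 × 162.1 = 121.6 kips.
Governing: min(304.2, 179.2, 132.1, 121.6) = 121.6 kips → block shear.

121.6 kips (block shear governs)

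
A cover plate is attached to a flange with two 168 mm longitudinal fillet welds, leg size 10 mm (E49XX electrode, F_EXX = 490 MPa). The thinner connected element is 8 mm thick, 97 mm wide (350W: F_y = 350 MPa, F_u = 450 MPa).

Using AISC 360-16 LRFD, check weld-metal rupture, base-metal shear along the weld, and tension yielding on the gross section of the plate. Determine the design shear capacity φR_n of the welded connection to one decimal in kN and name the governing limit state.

244.4 kN (gross-section yield governs)

Weld metal: throat = 0.707×10 = 7.07 mm, L = 2×168 = 336 mm. φR_n = 0.75 × 0.6 × 490 × 7.07 × 336 = 523.8 kN.
Base metal shear (8 mm plate): yield φR_n = 1.0×0.6×350×8×336 = 564.5 kN; rupture φR_n = 0.75×0.6×450×8×336 = 544.3 kN; take 544.3 kN (rupture).
Tension yield (gross): A_g = 97×8 = 776 mm². φR_n = 0.90 × 350 × 776 = 244.4 kN.
Governing: min(523.8, 544.3, 244.4) = 244.4 kN → gross-section yield.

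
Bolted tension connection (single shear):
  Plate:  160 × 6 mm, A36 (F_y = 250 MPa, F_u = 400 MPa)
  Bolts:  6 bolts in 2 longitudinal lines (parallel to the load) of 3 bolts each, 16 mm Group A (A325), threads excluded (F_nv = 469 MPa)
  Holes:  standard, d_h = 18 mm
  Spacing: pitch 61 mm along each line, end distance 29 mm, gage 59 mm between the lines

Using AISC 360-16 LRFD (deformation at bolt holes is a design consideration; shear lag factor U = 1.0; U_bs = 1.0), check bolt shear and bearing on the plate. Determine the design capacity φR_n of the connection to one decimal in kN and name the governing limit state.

362.9 kN (bearing governs)

Bolt shear: A_b = π(16)²/4 = 201.06 mm². φR_n = 0.75 × 469 × 201.06 × 6 × 1 = 424.3 kN.
Bearing (6 mm plate, F_u = 400 MPa): end bolts L_c = 29 − 18/2 = 20, R_n = min(1.2×20×6×400, 2.4×16×6×400) = 57.6 kN/bolt; interior L_c = 61 − 18 = 43, R_n = 92.16 kN/bolt. φR_n = 0.75 × (2×57.6 + 4×92.16) = 362.9 kN.
Governing: min(424.3, 362.9) = 362.9 kN → bearing.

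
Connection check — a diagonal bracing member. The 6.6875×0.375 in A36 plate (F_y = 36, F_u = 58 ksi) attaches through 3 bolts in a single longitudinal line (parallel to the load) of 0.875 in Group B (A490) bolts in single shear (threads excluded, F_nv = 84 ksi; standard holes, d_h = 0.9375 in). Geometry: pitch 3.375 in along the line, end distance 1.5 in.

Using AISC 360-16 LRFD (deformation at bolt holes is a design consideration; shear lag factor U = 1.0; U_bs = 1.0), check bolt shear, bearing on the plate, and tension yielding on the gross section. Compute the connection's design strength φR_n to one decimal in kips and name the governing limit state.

81.3 kips (gross-section yield governs)

Bolt shear: A_b = π(0.875)²/4 = 0.60132 in². φR_n = 0.75 × 84 × 0.60132 × 3 × 1 = 113.6 kips.
Bearing (0.375 in plate, F_u = 58 ksi): end bolts L_c = 1.5 − 0.9375/2 = 1.03125, R_n = min(1.2×1.03125×0.375×58, 2.4×0.875×0.375×58) = 26.916 kips/bolt; interior L_c = 3.375 − 0.9375 = 2.4375, R_n = 45.675 kips/bolt. φR_n = 0.75 × (1×26.916 + 2×45.675) = 88.7 kips.
Tension yield (gross): A_g = 6.6875×0.375 = 2.5078 in². φR_n = 0.90 × 36 × 2.5078 = 81.3 kips.
Governing: min(113.6, 88.7, 81.3) = 81.3 kips → gross-section yield.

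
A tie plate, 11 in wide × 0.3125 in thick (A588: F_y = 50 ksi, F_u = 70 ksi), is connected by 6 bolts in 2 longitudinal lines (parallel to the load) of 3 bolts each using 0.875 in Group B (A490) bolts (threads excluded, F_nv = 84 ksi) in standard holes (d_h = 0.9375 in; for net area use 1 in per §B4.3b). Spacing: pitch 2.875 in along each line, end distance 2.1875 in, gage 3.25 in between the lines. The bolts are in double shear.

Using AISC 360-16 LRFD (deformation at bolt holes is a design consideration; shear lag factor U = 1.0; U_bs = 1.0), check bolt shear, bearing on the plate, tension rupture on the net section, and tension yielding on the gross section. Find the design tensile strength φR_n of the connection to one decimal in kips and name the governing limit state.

Bolt shear: A_b = π(0.875)²/4 = 0.60132 in². φR_n = 0.75 × 84 × 0.60132 × 6 × 2 = 454.6 kips.
Bearing (0.3125 in plate, F_u = 70 ksi): end bolts L_c = 2.1875 − 0.9375/2 = 1.71875, R_n = min(1.2×1.71875×0.3125×70, 2.4×0.875×0.3125×70) = 45.117 kips/bolt; interior L_c = 2.875 − 0.9375 = 1.9375, R_n = 45.938 kips/bolt. φR_n = 0.75 × (2×45.117 + 4×45.938) = 205.5 kips.
Tension rupture (net): A_n = (11 − 2×1)×0.3125 = 2.8125 in² (U = 1.0, A_e = A_n). φR_n = 0.75 × 70 × 2.8125 = 147.7 kips.
Tension yield (gross): A_g = 11×0.3125 = 3.4375 in². φR_n = 0.90 × 50 × 3.4375 = 154.7 kips.
Governing: min(454.6, 205.5, 147.7, 154.7) = 147.7 kips → net-section rupture.

147.7 kips (net-section rupture governs)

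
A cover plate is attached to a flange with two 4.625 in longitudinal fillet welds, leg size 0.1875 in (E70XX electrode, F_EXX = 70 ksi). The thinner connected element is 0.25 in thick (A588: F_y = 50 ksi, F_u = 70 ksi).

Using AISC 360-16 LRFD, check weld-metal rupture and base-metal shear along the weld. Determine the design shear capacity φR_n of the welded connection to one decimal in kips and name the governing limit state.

Weld metal: throat = 0.707×0.1875 = 0.13256 in, L = 2×4.625 = 9.25 in. φR_n = 0.75 × 0.6 × 70 × 0.13256 × 9.25 = 38.6 kips.
Base metal shear (0.25 in plate): yield φR_n = 1.0×0.6×50×0.25×9.25 = 69.4 kips; rupture φR_n = 0.75×0.6×70×0.25×9.25 = 72.8 kips; take 69.4 kips (yield).
Governing: min(38.6, 69.4) = 38.6 kips → weld metal.

38.6 kips (weld metal governs)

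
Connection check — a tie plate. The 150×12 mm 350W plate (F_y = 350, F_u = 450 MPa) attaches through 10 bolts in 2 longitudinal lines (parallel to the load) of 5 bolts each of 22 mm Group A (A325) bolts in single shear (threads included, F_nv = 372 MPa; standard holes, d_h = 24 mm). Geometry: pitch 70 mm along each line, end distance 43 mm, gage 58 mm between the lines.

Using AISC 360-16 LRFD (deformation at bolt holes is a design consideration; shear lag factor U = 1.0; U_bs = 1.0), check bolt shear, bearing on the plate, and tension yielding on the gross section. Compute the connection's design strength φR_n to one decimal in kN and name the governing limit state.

567.0 kN (gross-section yield governs)

Bolt shear: A_b = π(22)²/4 = 380.13 mm². φR_n = 0.75 × 372 × 380.13 × 10 × 1 = 1060.6 kN.
Bearing (12 mm plate, F_u = 450 MPa): end bolts L_c = 43 − 24/2 = 31, R_n = min(1.2×31×12×450, 2.4×22×12×450) = 200.88 kN/bolt; interior L_c = 70 − 24 = 46, R_n = 285.12 kN/bolt. φR_n = 0.75 × (2×200.88 + 8×285.12) = 2012.0 kN.
Tension yield (gross): A_g = 150×12 = 1800 mm². φR_n = 0.90 × 350 × 1800 = 567.0 kN.
Governing: min(1060.6, 2012.0, 567.0) = 567.0 kN → gross-section yield.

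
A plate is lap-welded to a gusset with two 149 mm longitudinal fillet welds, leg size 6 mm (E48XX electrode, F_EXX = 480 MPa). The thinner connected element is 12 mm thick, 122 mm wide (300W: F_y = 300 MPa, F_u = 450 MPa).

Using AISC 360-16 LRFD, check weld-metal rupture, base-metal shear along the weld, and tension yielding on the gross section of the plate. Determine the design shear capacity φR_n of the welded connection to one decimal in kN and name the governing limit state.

273.0 kN (weld metal governs)

Weld metal: throat = 0.707×6 = 4.242 mm, L = 2×149 = 298 mm. φR_n = 0.75 × 0.6 × 480 × 4.242 × 298 = 273.0 kN.
Base metal shear (12 mm plate): yield φR_n = 1.0×0.6×300×12×298 = 643.7 kN; rupture φR_n = 0.75×0.6×450×12×298 = 724.1 kN; take 643.7 kN (yield).
Tension yield (gross): A_g = 122×12 = 1464 mm². φR_n = 0.90 × 300 × 1464 = 395.3 kN.
Governing: min(273.0, 643.7, 395.3) = 273.0 kN → weld metal.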